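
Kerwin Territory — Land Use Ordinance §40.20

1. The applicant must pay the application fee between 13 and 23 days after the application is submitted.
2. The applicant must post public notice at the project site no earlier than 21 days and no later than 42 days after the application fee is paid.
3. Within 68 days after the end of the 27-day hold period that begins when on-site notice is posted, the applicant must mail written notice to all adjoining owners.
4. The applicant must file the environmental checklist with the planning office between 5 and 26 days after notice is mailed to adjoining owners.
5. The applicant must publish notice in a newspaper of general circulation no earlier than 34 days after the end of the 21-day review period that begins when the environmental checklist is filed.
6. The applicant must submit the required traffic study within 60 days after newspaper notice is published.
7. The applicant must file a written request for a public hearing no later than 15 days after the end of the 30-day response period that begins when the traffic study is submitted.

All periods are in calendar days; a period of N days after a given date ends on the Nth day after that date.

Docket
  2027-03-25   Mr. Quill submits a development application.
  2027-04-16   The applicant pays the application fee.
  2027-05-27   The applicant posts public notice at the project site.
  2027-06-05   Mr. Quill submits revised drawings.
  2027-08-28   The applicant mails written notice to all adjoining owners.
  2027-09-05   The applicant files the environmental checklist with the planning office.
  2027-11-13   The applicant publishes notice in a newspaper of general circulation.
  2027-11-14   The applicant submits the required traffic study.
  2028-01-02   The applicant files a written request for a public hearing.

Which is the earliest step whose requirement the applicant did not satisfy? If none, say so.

Step 7

(1) the permitted window runs from 2027-03-25 + 13 = 2027-04-07 to 2027-03-25 + 23 = 2027-04-17; done 2027-04-16 — within the window.
(2) the permitted window runs from 2027-04-16 + 21 = 2027-05-07 to 2027-04-16 + 42 = 2027-05-28; 2027-05-27 falls inside that range.
(3) due by 2027-06-23 + 68 days = 2027-08-30; 2027-08-28 is within that limit.
(4) the permitted window runs from 2027-08-28 + 5 = 2027-09-02 to 2027-08-28 + 26 = 2027-09-23; done 2027-09-05 — within the window.
(5) permitted from 2027-09-26 + 34 days = 2027-10-30 onward; done 2027-11-13, after the minimum wait.
(6) due by 2027-11-13 + 60 days = 2028-01-12; 2027-11-14 is within that limit.
(7) due by 2027-12-14 + 15 days = 2027-12-29; 2028-01-02 misses that deadline by 4 days.
The procedure was therefore not followed at step 7.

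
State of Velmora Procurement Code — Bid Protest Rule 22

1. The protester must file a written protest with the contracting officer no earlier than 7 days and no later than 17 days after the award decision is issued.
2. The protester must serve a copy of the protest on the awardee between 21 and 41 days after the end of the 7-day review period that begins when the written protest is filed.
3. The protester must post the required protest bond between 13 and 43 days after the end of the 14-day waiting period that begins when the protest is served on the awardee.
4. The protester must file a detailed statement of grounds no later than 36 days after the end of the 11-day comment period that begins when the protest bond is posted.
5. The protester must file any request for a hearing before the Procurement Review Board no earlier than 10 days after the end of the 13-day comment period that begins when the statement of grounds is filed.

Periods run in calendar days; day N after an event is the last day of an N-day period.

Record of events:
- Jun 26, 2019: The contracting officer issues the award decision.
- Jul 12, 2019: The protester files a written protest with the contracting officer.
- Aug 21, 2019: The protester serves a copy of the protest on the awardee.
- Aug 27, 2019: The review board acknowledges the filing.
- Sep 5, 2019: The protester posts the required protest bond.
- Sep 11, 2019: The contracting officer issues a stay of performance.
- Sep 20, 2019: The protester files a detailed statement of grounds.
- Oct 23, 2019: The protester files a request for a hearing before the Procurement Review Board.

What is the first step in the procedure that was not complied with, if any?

Step 3

Step 1: the window is 7–17 days after Jun 26, 2019 (when the award decision is issued), so Jul 3, 2019 through Jul 13, 2019; done Jul 12, 2019, which is between those dates.
Step 2: the window is 21–41 days after Jul 19, 2019 (end of the 7-day review period, which began when the written protest is filed on Jul 12, 2019), so Aug 9, 2019 through Aug 29, 2019; done Aug 21, 2019, which is between those dates.
Step 3: the window is 13–43 days after Sep 4, 2019 (end of the 14-day waiting period, which began when the protest is served on the awardee on Aug 21, 2019), so Sep 17, 2019 through Oct 17, 2019; Sep 5, 2019 is 12 days too early.
Later steps need not be reached.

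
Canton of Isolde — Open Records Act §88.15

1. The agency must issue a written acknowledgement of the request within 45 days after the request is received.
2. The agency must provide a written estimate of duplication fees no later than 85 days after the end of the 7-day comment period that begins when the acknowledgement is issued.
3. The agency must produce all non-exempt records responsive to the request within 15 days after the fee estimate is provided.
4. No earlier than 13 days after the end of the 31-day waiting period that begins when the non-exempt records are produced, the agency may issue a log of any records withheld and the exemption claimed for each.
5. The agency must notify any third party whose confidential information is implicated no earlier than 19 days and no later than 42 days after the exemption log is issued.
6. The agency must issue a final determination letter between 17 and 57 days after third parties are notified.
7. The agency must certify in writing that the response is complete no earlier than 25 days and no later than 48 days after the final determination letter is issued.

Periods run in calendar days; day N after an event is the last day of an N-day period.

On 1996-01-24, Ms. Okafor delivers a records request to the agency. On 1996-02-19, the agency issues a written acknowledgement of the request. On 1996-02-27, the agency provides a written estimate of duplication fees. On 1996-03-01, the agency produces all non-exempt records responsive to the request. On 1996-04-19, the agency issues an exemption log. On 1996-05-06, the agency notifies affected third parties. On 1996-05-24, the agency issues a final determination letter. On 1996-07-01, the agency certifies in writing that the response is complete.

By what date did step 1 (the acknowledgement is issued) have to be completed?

1996-03-09

Step 1 runs from 1996-01-24, when the request is received. 45 days after 1996-01-24 is 1996-03-09.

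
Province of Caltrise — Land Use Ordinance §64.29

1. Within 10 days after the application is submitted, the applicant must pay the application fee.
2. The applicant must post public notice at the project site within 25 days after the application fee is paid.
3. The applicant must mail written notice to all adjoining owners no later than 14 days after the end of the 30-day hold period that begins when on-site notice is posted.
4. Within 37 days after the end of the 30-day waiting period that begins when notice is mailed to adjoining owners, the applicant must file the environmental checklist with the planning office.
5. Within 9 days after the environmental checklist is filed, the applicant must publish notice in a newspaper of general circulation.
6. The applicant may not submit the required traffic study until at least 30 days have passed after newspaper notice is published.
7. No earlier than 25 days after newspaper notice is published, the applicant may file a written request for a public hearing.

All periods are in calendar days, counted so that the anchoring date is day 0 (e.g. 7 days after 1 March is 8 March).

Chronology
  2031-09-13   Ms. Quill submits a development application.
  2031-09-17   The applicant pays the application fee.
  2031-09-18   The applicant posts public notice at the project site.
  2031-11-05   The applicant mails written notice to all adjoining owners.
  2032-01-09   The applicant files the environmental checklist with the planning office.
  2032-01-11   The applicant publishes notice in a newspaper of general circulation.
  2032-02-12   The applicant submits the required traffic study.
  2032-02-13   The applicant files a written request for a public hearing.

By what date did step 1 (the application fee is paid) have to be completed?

2031-09-23

Step 1 runs from 2031-09-13, when the application is submitted. 10 days after 2031-09-13 is 2031-09-23.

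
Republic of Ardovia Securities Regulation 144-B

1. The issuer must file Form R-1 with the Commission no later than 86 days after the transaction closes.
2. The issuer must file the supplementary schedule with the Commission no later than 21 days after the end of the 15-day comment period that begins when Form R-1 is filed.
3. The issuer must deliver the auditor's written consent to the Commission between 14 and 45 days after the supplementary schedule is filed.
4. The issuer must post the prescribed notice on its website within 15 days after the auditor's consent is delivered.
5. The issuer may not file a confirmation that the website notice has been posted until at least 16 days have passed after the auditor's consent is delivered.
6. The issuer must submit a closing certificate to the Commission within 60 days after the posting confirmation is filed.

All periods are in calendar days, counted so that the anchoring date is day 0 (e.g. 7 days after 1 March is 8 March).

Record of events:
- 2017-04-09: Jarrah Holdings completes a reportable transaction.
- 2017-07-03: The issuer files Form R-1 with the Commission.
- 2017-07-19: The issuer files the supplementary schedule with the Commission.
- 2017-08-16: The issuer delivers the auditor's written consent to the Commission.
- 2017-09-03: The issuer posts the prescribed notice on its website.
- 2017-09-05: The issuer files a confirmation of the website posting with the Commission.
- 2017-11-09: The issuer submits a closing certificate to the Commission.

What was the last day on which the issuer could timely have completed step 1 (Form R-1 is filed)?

Step 1 runs from 2017-04-09, when the transaction closes. 86 days after 2017-04-09 is 2017-07-04.

2017-07-04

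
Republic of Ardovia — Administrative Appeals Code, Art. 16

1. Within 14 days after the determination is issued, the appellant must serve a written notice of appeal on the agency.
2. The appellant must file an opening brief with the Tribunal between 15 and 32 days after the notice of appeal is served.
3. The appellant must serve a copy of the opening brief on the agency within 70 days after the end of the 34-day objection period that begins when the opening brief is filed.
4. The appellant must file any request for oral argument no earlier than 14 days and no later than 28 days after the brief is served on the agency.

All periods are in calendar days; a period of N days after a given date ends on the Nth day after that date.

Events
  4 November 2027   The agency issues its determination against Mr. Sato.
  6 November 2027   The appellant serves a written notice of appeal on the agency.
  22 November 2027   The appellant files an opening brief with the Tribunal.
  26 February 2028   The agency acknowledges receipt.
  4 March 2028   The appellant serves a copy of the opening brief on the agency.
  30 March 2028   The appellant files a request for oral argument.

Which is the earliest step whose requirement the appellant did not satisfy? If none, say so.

(1) due by 4 November 2027 + 14 days = 18 November 2027; completed 6 November 2027, before the deadline.
(2) the permitted window runs from 6 November 2027 + 15 = 21 November 2027 to 6 November 2027 + 32 = 8 December 2027; done 22 November 2027 — within the window.
(3) due by 26 December 2027 + 70 days = 5 March 2028; 4 March 2028 is within that limit.
(4) the permitted window runs from 4 March 2028 + 14 = 18 March 2028 to 4 March 2028 + 28 = 1 April 2028; done 30 March 2028 — within the window.

None — every step was satisfied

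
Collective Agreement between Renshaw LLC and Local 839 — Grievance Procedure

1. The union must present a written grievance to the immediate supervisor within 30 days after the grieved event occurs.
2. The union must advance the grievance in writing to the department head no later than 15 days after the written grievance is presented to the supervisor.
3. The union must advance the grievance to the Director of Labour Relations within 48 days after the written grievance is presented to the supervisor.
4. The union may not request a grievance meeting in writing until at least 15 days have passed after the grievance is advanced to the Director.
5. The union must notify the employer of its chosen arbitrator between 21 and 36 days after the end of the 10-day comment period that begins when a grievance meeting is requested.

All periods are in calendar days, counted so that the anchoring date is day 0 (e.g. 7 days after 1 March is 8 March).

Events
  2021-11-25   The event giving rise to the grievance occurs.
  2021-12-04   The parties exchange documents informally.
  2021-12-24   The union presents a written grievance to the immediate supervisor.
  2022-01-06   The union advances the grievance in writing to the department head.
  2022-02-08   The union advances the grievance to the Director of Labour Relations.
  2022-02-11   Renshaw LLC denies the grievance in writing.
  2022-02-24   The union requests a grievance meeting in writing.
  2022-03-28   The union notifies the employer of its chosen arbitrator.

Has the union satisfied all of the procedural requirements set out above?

Step 1 — counting 30 days from 2021-11-25 (when the grieved event occurs) gives a deadline of 2021-12-25; 2021-12-24 is within that limit.
Step 2 — counting 15 days from 2021-12-24 (when the written grievance is presented to the supervisor) gives a deadline of 2022-01-08; done 2022-01-06 — timely.
Step 3 — counting 48 days from 2021-12-24 (when the written grievance is presented to the supervisor) gives a deadline of 2022-02-10; completed 2022-02-08, before the deadline.
Step 4 — must wait 15 days from 2022-02-08 (when the grievance is advanced to the Director), so not before 2022-02-23; done 2022-02-24, after the minimum wait.
Step 5 — 21 and 36 days from 2022-03-06 (end of the 10-day comment period, which began when a grievance meeting is requested on 2022-02-24) are 2022-03-27 and 2022-04-11 respectively; 2022-03-28 falls inside that range.

Yes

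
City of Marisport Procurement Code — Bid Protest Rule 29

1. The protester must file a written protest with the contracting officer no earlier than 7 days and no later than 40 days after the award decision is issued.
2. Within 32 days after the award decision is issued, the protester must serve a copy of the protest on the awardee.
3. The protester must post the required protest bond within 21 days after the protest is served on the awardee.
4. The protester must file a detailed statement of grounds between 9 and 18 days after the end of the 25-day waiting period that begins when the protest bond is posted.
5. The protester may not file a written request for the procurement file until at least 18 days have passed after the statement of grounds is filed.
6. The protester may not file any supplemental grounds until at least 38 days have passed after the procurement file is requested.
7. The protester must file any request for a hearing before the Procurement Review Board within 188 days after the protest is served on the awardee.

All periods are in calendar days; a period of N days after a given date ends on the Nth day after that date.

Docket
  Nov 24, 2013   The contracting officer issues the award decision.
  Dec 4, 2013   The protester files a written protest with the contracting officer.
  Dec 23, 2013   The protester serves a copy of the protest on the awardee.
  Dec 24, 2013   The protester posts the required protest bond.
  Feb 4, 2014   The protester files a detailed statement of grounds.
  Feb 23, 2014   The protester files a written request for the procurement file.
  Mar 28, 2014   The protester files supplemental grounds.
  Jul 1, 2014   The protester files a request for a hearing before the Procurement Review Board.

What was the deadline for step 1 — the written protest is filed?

Jan 3, 2014

Step 1 runs from Nov 24, 2013, when the award decision is issued. The window is 7–40 days after Nov 24, 2013; it closes on Jan 3, 2014.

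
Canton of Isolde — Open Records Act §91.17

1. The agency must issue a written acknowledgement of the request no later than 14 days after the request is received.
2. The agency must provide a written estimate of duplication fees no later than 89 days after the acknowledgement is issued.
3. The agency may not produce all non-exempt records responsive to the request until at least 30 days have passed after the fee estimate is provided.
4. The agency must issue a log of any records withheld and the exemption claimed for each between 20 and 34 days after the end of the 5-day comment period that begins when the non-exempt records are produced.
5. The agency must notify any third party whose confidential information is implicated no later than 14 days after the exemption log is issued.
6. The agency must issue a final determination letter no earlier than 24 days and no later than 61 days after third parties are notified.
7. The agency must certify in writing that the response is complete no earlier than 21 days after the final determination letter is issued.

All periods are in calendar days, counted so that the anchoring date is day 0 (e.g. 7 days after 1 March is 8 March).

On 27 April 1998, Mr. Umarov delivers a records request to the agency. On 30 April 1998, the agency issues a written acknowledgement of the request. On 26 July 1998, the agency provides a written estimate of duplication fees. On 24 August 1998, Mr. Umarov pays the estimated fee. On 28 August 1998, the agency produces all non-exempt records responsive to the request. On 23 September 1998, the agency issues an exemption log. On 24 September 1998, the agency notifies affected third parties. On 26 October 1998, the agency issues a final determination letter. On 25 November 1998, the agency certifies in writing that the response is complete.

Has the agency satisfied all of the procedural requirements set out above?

Yes

Step 1: 14 days after 27 April 1998 (when the request is received) is 11 May 1998; done 30 April 1998 — timely.
Step 2: 89 days after 30 April 1998 (when the acknowledgement is issued) is 28 July 1998; completed 26 July 1998, before the deadline.
Step 3: the earliest permitted date is 30 days after 26 July 1998 (when the fee estimate is provided), i.e. 25 August 1998; 28 August 1998 is on or after that date.
Step 4: the window is 20–34 days after 2 September 1998 (end of the 5-day comment period, which began when the non-exempt records are produced on 28 August 1998), so 22 September 1998 through 6 October 1998; 23 September 1998 falls inside that range.
Step 5: 14 days after 23 September 1998 (when the exemption log is issued) is 7 October 1998; done 24 September 1998 — timely.
Step 6: the window is 24–61 days after 24 September 1998 (when third parties are notified), so 18 October 1998 through 24 November 1998; done 26 October 1998 — within the window.
Step 7: the earliest permitted date is 21 days after 26 October 1998 (when the final determination letter is issued), i.e. 16 November 1998; done 25 November 1998 — permitted.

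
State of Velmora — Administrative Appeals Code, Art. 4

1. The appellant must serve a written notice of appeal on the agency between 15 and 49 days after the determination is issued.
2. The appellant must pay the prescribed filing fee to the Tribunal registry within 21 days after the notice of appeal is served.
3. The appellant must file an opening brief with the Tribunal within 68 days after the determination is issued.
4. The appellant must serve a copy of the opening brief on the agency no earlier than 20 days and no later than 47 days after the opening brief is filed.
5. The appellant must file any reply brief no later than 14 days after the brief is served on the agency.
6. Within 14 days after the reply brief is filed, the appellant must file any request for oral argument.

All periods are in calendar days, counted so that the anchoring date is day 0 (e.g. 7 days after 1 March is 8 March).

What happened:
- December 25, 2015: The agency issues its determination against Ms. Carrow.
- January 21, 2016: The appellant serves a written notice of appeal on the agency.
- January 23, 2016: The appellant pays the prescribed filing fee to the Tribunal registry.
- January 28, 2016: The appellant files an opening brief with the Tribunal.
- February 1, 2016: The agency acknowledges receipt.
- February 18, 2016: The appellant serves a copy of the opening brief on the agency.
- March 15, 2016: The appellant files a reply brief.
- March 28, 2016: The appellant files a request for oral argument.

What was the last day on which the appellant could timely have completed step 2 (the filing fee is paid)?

February 11, 2016

Step 2 runs from January 21, 2016, when the notice of appeal is served. 21 days after January 21, 2016 is February 11, 2016.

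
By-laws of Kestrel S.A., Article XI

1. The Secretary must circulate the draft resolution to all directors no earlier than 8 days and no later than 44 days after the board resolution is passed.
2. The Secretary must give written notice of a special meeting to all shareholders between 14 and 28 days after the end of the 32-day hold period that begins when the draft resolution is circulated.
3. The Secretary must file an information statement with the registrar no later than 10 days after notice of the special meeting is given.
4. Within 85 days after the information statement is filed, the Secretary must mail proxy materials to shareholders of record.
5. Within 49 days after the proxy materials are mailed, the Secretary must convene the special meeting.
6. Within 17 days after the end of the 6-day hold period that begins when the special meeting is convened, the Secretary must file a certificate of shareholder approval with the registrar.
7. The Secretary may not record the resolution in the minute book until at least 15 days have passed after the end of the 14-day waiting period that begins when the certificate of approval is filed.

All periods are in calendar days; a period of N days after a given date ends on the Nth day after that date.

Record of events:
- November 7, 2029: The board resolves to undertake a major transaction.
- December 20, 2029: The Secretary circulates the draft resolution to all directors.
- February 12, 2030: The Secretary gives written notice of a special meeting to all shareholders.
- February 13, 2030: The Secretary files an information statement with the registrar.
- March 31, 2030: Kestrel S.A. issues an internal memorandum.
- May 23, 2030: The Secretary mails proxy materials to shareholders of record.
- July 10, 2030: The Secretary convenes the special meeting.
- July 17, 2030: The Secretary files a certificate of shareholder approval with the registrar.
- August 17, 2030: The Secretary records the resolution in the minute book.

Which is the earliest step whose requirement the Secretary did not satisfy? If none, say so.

Step 4

Step 1: the window is 8–44 days after November 7, 2029 (when the board resolution is passed), so November 15, 2029 through December 21, 2029; done December 20, 2029, which is between those dates.
Step 2: the window is 14–28 days after January 21, 2030 (end of the 32-day hold period, which began when the draft resolution is circulated on December 20, 2029), so February 4, 2030 through February 18, 2030; done February 12, 2030 — within the window.
Step 3: 10 days after February 12, 2030 (when notice of the special meeting is given) is February 22, 2030; done February 13, 2030 — timely.
Step 4: 85 days after February 13, 2030 (when the information statement is filed) is May 9, 2030; May 23, 2030 misses that deadline by 14 days.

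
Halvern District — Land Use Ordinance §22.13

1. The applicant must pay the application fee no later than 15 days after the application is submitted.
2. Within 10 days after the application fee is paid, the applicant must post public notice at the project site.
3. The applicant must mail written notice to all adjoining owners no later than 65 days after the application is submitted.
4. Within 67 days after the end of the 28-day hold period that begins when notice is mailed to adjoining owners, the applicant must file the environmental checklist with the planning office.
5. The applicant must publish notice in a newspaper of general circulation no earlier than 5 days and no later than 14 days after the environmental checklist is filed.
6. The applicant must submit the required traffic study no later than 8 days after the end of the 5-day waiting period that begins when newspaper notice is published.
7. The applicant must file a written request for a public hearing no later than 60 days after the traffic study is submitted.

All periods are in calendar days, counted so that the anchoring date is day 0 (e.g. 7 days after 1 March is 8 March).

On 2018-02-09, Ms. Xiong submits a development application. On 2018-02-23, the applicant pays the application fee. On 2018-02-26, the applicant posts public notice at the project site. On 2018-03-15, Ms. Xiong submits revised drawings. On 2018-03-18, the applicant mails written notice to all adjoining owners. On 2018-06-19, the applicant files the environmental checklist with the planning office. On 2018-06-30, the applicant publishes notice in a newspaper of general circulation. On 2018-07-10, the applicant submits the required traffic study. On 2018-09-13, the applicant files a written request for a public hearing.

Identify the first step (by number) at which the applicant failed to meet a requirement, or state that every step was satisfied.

(1) due by 2018-02-09 + 15 days = 2018-02-24; completed 2018-02-23, before the deadline.
(2) due by 2018-02-23 + 10 days = 2018-03-05; done 2018-02-26 — timely.
(3) due by 2018-02-09 + 65 days = 2018-04-15; 2018-03-18 is within that limit.
(4) due by 2018-04-15 + 67 days = 2018-06-21; 2018-06-19 is within that limit.
(5) the permitted window runs from 2018-06-19 + 5 = 2018-06-24 to 2018-06-19 + 14 = 2018-07-03; done 2018-06-30, which is between those dates.
(6) due by 2018-07-05 + 8 days = 2018-07-13; done 2018-07-10 — timely.
(7) due by 2018-07-10 + 60 days = 2018-09-08; not done until 2018-09-13, 5 days after the deadline.

Step 7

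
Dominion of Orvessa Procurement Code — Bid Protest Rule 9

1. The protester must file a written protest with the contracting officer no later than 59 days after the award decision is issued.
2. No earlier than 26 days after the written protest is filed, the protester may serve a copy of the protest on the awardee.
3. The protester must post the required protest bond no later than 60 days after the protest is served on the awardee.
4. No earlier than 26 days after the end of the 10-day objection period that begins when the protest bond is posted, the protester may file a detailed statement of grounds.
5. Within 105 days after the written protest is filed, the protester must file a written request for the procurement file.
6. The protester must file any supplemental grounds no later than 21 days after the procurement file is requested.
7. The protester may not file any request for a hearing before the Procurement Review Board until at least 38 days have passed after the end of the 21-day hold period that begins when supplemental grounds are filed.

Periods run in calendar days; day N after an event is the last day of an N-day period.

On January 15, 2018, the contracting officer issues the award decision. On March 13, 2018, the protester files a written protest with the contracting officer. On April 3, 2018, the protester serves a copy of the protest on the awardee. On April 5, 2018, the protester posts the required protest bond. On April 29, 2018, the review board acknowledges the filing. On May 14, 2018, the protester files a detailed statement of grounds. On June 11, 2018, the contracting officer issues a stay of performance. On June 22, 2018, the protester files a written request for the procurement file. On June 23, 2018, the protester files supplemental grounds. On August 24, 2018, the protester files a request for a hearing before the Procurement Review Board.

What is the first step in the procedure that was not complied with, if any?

Step 2

(1) due by January 15, 2018 + 59 days = March 15, 2018; March 13, 2018 is within that limit.
(2) permitted from March 13, 2018 + 26 days = April 8, 2018 onward; April 3, 2018 is 5 days before the earliest permitted date.
That is the first point of non-compliance.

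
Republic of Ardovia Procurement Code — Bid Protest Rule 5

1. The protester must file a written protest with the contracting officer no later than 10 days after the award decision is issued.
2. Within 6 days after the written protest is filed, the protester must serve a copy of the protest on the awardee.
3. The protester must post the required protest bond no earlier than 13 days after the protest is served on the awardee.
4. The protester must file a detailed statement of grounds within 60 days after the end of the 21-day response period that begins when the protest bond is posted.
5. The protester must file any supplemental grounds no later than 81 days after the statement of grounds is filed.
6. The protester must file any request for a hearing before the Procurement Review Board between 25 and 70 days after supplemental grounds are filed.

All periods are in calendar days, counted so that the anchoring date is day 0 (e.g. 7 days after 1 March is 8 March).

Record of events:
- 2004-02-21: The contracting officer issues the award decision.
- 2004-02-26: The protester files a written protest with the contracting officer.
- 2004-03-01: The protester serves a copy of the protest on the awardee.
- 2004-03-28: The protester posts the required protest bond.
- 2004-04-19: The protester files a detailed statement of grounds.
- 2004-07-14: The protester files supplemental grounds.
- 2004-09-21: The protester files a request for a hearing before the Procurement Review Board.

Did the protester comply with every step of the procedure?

Step 1 — counting 10 days from 2004-02-21 (when the award decision is issued) gives a deadline of 2004-03-02; completed 2004-02-26, before the deadline.
Step 2 — counting 6 days from 2004-02-26 (when the written protest is filed) gives a deadline of 2004-03-03; completed 2004-03-01, before the deadline.
Step 3 — must wait 13 days from 2004-03-01 (when the protest is served on the awardee), so not before 2004-03-14; 2004-03-28 is on or after that date.
Step 4 — counting 60 days from 2004-04-18 (end of the 21-day response period, which began when the protest bond is posted on 2004-03-28) gives a deadline of 2004-06-17; done 2004-04-19 — timely.
Step 5 — counting 81 days from 2004-04-19 (when the statement of grounds is filed) gives a deadline of 2004-07-09; not done until 2004-07-14, 5 days after the deadline.
That is the first point of non-compliance.

No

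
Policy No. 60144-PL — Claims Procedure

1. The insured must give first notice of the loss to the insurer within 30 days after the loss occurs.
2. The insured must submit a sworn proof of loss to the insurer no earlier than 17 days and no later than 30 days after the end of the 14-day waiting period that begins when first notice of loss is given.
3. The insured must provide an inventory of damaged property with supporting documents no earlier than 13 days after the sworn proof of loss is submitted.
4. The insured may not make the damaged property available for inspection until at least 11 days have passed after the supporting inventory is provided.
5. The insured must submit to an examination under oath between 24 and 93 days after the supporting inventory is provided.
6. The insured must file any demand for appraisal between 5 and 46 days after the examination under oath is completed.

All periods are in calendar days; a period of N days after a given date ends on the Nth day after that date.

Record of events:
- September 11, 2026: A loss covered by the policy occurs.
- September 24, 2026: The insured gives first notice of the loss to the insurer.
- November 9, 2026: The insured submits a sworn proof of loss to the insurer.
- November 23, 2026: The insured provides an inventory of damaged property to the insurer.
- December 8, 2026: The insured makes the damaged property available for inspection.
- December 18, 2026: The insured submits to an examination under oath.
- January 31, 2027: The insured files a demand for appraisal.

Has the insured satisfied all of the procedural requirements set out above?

(1) due by September 11, 2026 + 30 days = October 11, 2026; done September 24, 2026 — timely.
(2) the permitted window runs from October 8, 2026 + 17 = October 25, 2026 to October 8, 2026 + 30 = November 7, 2026; done November 9, 2026 — 2 days after the window closed.

No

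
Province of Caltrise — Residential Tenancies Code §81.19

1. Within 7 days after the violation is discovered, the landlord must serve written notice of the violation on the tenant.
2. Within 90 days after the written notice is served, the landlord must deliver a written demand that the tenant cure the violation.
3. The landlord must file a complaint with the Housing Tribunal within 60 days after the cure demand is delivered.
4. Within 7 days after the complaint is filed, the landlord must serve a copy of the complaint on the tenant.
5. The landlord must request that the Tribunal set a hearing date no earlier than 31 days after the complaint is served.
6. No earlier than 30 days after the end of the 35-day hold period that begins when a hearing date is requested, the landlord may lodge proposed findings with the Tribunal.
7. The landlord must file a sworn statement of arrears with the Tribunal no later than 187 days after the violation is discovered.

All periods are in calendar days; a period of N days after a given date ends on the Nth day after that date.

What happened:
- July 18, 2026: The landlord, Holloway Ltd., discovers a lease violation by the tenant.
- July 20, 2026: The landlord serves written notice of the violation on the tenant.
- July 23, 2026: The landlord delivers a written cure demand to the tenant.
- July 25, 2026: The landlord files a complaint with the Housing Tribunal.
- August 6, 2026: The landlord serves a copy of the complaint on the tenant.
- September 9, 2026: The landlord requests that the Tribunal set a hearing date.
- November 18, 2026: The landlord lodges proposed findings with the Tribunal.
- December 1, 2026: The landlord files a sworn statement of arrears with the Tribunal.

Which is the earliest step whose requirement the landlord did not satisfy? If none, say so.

Step 4

Step 1: 7 days after July 18, 2026 (when the violation is discovered) is July 25, 2026; done July 20, 2026 — timely.
Step 2: 90 days after July 20, 2026 (when the written notice is served) is October 18, 2026; July 23, 2026 is within that limit.
Step 3: 60 days after July 23, 2026 (when the cure demand is delivered) is September 21, 2026; done July 25, 2026 — timely.
Step 4: 7 days after July 25, 2026 (when the complaint is filed) is August 1, 2026; August 6, 2026 misses that deadline by 5 days.
No need to go further; step 4 was not satisfied.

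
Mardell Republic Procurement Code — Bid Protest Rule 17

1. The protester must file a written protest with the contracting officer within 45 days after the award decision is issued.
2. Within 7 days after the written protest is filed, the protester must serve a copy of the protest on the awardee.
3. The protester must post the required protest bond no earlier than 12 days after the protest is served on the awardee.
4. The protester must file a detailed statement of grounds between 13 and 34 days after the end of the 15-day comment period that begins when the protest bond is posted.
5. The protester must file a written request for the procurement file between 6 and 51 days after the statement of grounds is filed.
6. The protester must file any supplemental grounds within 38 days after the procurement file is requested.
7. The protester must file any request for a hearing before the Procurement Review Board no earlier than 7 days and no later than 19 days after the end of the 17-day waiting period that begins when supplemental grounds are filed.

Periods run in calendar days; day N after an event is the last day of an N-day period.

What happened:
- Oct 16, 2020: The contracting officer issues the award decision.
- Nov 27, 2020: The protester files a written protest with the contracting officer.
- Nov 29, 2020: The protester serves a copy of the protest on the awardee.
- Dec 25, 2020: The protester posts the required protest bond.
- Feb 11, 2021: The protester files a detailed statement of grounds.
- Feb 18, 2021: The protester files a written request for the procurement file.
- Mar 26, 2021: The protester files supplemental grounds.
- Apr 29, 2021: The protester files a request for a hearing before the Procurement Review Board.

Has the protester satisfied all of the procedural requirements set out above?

Yes

Step 1 — counting 45 days from Oct 16, 2020 (when the award decision is issued) gives a deadline of Nov 30, 2020; Nov 27, 2020 is within that limit.
Step 2 — counting 7 days from Nov 27, 2020 (when the written protest is filed) gives a deadline of Dec 4, 2020; Nov 29, 2020 is within that limit.
Step 3 — must wait 12 days from Nov 29, 2020 (when the protest is served on the awardee), so not before Dec 11, 2020; Dec 25, 2020 is on or after that date.
Step 4 — 13 and 34 days from Jan 9, 2021 (end of the 15-day comment period, which began when the protest bond is posted on Dec 25, 2020) are Jan 22, 2021 and Feb 12, 2021 respectively; done Feb 11, 2021, which is between those dates.
Step 5 — 6 and 51 days from Feb 11, 2021 (when the statement of grounds is filed) are Feb 17, 2021 and Apr 3, 2021 respectively; done Feb 18, 2021 — within the window.
Step 6 — counting 38 days from Feb 18, 2021 (when the procurement file is requested) gives a deadline of Mar 28, 2021; done Mar 26, 2021 — timely.
Step 7 — 7 and 19 days from Apr 12, 2021 (end of the 17-day waiting period, which began when supplemental grounds are filed on Mar 26, 2021) are Apr 19, 2021 and May 1, 2021 respectively; done Apr 29, 2021, which is between those dates.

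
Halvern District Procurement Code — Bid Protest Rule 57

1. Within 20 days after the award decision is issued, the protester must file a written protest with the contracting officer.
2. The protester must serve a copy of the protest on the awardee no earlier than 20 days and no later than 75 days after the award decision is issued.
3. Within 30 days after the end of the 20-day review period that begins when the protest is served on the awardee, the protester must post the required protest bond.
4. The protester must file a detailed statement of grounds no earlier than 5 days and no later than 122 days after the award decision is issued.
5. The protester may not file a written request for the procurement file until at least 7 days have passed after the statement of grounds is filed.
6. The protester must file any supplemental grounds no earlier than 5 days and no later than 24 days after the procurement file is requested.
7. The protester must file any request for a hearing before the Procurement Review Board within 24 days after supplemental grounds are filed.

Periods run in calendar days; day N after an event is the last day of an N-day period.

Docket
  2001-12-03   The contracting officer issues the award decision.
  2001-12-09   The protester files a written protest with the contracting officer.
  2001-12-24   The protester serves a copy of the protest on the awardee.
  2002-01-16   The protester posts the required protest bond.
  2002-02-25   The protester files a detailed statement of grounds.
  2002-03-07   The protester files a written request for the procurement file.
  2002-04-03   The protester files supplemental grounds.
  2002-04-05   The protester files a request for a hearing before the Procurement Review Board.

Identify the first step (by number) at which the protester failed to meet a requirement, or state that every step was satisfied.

Step 1 — counting 20 days from 2001-12-03 (when the award decision is issued) gives a deadline of 2001-12-23; completed 2001-12-09, before the deadline.
Step 2 — 20 and 75 days from 2001-12-03 (when the award decision is issued) are 2001-12-23 and 2002-02-16 respectively; done 2001-12-24 — within the window.
Step 3 — counting 30 days from 2002-01-13 (end of the 20-day review period, which began when the protest is served on the awardee on 2001-12-24) gives a deadline of 2002-02-12; completed 2002-01-16, before the deadline.
Step 4 — 5 and 122 days from 2001-12-03 (when the award decision is issued) are 2001-12-08 and 2002-04-04 respectively; 2002-02-25 falls inside that range.
Step 5 — must wait 7 days from 2002-02-25 (when the statement of grounds is filed), so not before 2002-03-04; done 2002-03-07 — permitted.
Step 6 — 5 and 24 days from 2002-03-07 (when the procurement file is requested) are 2002-03-12 and 2002-03-31 respectively; done 2002-04-03 — 3 days after the window closed.
No need to go further; step 6 was not satisfied.

Step 6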